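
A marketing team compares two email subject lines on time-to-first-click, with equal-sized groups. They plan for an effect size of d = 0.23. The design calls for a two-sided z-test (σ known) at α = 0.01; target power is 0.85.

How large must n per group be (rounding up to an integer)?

n = 494 per group

Set Φ(δ − 2.576) = 0.85; then δ − 2.576 = Φ⁻¹(0.85) = 1.036, giving δ = 3.612.
(Ignoring the negligible lower-tail rejection probability gives the usual closed-form inversion.)
δ = d·√(n/2) ⇒ n = 2(δ/d)² = 2 × (3.612 / 0.23)² = 493.32.
Rounding up, n = 494 per group.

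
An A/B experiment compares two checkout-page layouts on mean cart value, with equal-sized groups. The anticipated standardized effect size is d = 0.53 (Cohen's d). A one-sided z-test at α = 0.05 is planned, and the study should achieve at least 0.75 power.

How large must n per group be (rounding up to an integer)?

n = 39 per group

For power 0.75 need Φ(δ − z_{0.05}) = 0.75, so δ = z_{0.05} + z_{0.25} = 1.645 + 0.674 = 2.319.
δ = d·√(n/2) ⇒ n = 2(δ/d)² = 2 × (2.319 / 0.53)² = 38.30.
Rounding up, n = 39 per group.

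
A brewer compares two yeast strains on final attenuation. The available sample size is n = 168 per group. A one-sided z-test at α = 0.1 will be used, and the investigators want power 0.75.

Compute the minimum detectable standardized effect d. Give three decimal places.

d ≈ 0.213

Required noncentrality: δ = z_{0.1} + z_{0.25} = 1.282 + 0.674 = 1.956.
δ = d·√(n/2) ⇒ d = δ/√(n/2) = 1.956/√(168/2) = 0.2134.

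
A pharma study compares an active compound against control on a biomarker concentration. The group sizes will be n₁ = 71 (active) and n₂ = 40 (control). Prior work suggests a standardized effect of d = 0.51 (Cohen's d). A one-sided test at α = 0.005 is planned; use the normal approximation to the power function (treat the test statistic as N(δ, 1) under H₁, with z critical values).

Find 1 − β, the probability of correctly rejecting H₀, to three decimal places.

Power ≈ 0.502

Noncentrality parameter: δ = d / √(1/n₁ + 1/n₂) = 0.51 / √(1/71 + 1/40) = 2.5797
One-sided α = 0.005 → critical value z_{0.005} = 2.576.
Power = P(Z > 2.576 − δ) = Φ(0.004) = 0.5015.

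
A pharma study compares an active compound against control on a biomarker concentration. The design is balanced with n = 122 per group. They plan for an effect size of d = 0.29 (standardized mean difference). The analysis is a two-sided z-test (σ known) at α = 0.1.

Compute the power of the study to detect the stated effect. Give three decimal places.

Power ≈ 0.732

Noncentrality parameter: δ = d·√(n/2) = 0.29 × √(122/2) = 2.2650
Two-sided α = 0.1 → critical value z_{0.05} = 1.645.
Power = Φ(δ − 1.645) + Φ(−δ − 1.645) = Φ(0.620) + Φ(-3.910) = 0.7324 + 0.0000 = 0.7325.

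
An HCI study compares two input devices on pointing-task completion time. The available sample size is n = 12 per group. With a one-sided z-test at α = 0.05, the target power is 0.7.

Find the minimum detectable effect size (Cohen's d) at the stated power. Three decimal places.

Need Φ(δ − 1.645) = 0.7, so δ = 1.645 + 0.524 = 2.169.
δ = d·√(n/2) ⇒ d = δ/√(n/2) = 2.169/√(12/2) = 0.8856.

d ≈ 0.886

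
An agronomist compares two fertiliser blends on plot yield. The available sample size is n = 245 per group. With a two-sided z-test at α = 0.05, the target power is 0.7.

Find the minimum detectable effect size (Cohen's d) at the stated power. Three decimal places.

Required noncentrality: δ = z_{0.025} + z_{0.30} = 1.960 + 0.524 = 2.484.
(Lower-tail contribution to power is negligible for δ > 0.)
δ = d·√(n/2) ⇒ d = δ/√(n/2) = 2.484/√(245/2) = 0.2245.

d ≈ 0.224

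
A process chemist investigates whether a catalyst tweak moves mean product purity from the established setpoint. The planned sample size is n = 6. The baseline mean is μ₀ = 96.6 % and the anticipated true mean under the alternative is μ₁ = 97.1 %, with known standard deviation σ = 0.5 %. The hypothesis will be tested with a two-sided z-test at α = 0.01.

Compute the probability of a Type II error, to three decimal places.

β ≈ 0.550

Standardized effect: d = |μ₁ − μ₀| / σ = |97.1 − 96.6| / 0.5 = 1.0000
Noncentrality parameter: δ = d·√n = 1.0000 × √6 = 2.4495
Critical value for a two-sided test at α = 0.01: z_{α/2} = 2.576.
Power = Φ(δ − 2.576) + Φ(−δ − 2.576) = Φ(-0.126) + Φ(-5.025) = 0.4497 + 0.0000 = 0.4497.
Type II error: β = 1 − power = 1 − 0.4497 = 0.5503.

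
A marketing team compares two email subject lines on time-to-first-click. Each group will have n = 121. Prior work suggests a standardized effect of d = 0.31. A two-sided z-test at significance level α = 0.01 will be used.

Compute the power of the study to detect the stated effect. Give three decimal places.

Noncentrality parameter: δ = d·√(n/2) = 0.31 × √(121/2) = 2.4112
Two-sided α = 0.01 → critical value z_{0.005} = 2.576.
Power = Φ(δ − 2.576) + Φ(−δ − 2.576) = Φ(-0.165) + Φ(-4.987) = 0.4346 + 0.0000 = 0.4346.

Power ≈ 0.435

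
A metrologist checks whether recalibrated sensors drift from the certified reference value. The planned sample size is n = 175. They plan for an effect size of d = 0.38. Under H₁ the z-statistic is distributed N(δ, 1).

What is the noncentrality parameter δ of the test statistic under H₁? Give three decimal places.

δ ≈ 5.027

δ = d·√n = 0.38 × √175 = 5.0269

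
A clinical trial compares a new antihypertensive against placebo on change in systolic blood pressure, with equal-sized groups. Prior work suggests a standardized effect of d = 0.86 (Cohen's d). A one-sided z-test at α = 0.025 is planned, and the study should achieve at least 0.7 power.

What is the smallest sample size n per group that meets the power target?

Set Φ(δ − 1.960) = 0.7; then δ − 1.960 = Φ⁻¹(0.7) = 0.524, giving δ = 2.484.
δ = d·√(n/2) ⇒ n = 2(δ/d)² = 2 × (2.484 / 0.86)² = 16.69.
Rounding up, n = 17 per group.

n = 17 per group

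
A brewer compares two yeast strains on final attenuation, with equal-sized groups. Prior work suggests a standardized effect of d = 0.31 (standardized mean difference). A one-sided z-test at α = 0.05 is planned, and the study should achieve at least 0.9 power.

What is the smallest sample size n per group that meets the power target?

For power 0.9 need Φ(δ − z_{0.05}) = 0.9, so δ = z_{0.05} + z_{0.10} = 1.645 + 1.282 = 2.926.
δ = d·√(n/2) ⇒ n = 2(δ/d)² = 2 × (2.926 / 0.31)² = 178.23.
Round up to the next whole unit.

n = 179 per group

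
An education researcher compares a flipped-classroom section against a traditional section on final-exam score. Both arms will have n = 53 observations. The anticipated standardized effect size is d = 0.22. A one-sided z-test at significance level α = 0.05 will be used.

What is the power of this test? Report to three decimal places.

Noncentrality parameter: δ = d·√(n/2) = 0.22 × √(53/2) = 1.1325
Critical value for a one-sided test at α = 0.05: z_α = 1.645.
Power = Φ(δ − 1.645) = Φ(-0.512) = 0.3042.

Power ≈ 0.304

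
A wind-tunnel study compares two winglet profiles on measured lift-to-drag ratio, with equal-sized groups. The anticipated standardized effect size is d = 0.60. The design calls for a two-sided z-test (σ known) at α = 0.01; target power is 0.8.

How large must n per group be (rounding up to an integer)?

n = 65 per group

For power 0.8 need Φ(δ − z_{0.005}) = 0.8, so δ = z_{0.005} + z_{0.20} = 2.576 + 0.842 = 3.417.
(The Φ(−δ − z_{α/2}) term is vanishingly small for δ > 0 and is dropped in the standard sample-size formula.)
δ = d·√(n/2) ⇒ n = 2(δ/d)² = 2 × (3.417 / 0.60)² = 64.88.
Round up to the next whole unit.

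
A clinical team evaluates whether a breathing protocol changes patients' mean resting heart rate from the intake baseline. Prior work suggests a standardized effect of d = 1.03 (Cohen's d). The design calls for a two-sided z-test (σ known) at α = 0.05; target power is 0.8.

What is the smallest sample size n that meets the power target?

Set Φ(δ − 1.960) = 0.8; then δ − 1.960 = Φ⁻¹(0.8) = 0.842, giving δ = 2.802.
(Ignoring the negligible lower-tail rejection probability gives the usual closed-form inversion.)
δ = d·√n ⇒ n = (δ/d)² = (2.802 / 1.03)² = 7.40.
Round up to the next whole unit.

n = 8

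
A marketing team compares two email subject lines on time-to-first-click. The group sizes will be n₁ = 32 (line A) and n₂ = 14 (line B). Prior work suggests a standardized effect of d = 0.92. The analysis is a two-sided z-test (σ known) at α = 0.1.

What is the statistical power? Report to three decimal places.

Noncentrality parameter: δ = d / √(1/n₁ + 1/n₂) = 0.92 / √(1/32 + 1/14) = 2.8711
Critical value for a two-sided test at α = 0.1: z_{α/2} = 1.645.
Power = Φ(δ − 1.645) + Φ(−δ − 1.645) = Φ(1.226) + Φ(-4.516) = 0.8899 + 0.0000 = 0.8899.

Power ≈ 0.890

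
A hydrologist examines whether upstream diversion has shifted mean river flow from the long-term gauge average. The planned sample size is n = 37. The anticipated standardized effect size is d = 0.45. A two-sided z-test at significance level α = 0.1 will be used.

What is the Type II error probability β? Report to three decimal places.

β ≈ 0.137

Noncentrality parameter: δ = d·√n = 0.45 × √37 = 2.7372
Critical value for a two-sided test at α = 0.1: z_{α/2} = 1.645.
Power = Φ(δ − 1.645) + Φ(−δ − 1.645) = Φ(1.092) + Φ(-4.382) = 0.8627 + 0.0000 = 0.8627.
Type II error: β = 1 − power = 1 − 0.8627 = 0.1373.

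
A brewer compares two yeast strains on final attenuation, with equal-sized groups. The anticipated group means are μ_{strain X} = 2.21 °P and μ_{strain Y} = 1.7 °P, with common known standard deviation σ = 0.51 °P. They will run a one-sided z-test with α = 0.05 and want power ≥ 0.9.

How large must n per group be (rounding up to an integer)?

Standardized effect: d = |μ_{strain X} − μ_{strain Y}| / σ = |2.21 − 1.7| / 0.51 = 1.0000
Set Φ(δ − 1.645) = 0.9; then δ − 1.645 = Φ⁻¹(0.9) = 1.282, giving δ = 2.926.
δ = d·√(n/2) ⇒ n = 2(δ/d)² = 2 × (2.926 / 1.0000)² = 17.13.
Round up to the next whole unit.

n = 18 per group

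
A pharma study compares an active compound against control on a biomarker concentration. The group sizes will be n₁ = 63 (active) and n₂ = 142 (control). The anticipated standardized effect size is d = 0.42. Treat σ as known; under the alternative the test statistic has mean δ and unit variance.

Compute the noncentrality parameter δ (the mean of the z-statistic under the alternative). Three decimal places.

δ ≈ 2.775

δ = d / √(1/n₁ + 1/n₂) = 0.42 / √(1/63 + 1/142) = 2.7745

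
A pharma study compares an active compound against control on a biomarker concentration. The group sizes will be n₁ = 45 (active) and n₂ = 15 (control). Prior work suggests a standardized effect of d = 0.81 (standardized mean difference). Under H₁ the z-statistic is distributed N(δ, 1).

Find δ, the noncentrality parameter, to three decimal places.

The noncentrality parameter scales effect size by the design's sample-size factor: δ = d / √(1/n₁ + 1/n₂) = 0.81 / √(1/45 + 1/15) = 2.7168

δ ≈ 2.717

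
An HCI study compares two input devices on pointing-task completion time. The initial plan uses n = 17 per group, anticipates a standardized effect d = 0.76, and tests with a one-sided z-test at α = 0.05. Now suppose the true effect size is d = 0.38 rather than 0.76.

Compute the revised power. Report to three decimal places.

Power ≈ 0.296

With d = 0.38: δ = d·√(n/2) = 0.38 × √(17/2) = 1.1079. Critical value z_{0.05} = 1.645.
Revised power = Φ(δ − 1.645) = Φ(-0.537) = 0.2956.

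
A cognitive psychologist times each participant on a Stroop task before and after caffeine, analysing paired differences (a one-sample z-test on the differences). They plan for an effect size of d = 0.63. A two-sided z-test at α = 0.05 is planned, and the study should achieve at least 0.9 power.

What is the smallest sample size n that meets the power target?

For power 0.9 need Φ(δ − z_{0.025}) = 0.9, so δ = z_{0.025} + z_{0.10} = 1.960 + 1.282 = 3.242.
(Ignoring the negligible lower-tail rejection probability gives the usual closed-form inversion.)
δ = d·√n ⇒ n = (δ/d)² = (3.242 / 0.63)² = 26.47.
Rounding up, n = 27.

n = 27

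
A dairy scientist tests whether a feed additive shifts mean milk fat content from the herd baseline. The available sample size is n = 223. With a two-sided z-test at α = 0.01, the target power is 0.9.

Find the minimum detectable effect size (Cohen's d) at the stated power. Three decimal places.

d ≈ 0.258

Required noncentrality: δ = z_{0.005} + z_{0.10} = 2.576 + 1.282 = 3.857.
(The second rejection-region term Φ(−δ − z_{α/2}) is negligible and dropped.)
δ = d·√n ⇒ d = δ/√n = 3.857/√223 = 0.2583.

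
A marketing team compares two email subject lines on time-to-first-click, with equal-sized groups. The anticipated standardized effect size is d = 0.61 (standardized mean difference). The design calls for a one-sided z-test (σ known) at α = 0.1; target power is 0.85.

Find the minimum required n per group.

For power 0.85 need Φ(δ − z_{0.1}) = 0.85, so δ = z_{0.1} + z_{0.15} = 1.282 + 1.036 = 2.318.
δ = d·√(n/2) ⇒ n = 2(δ/d)² = 2 × (2.318 / 0.61)² = 28.88.
Rounding up, n = 29 per group.

n = 29 per group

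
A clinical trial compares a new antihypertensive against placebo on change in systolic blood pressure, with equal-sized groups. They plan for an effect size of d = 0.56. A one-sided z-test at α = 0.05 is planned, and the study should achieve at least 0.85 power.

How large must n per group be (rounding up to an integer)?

n = 46 per group

For power 0.85 need Φ(δ − z_{0.05}) = 0.85, so δ = z_{0.05} + z_{0.15} = 1.645 + 1.036 = 2.681.
δ = d·√(n/2) ⇒ n = 2(δ/d)² = 2 × (2.681 / 0.56)² = 45.85.
Round up to the next whole unit.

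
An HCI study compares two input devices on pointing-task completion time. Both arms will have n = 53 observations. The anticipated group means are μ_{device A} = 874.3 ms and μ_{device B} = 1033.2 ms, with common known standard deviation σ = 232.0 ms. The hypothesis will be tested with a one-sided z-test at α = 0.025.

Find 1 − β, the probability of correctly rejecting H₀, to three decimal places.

Power ≈ 0.941

Standardized effect: d = |μ_{device A} − μ_{device B}| / σ = |874.3 − 1033.2| / 232.0 = 0.6849
Noncentrality parameter: δ = d·√(n/2) = 0.6849 × √(53/2) = 3.5258
Critical value for a one-sided test at α = 0.025: z_α = 1.960.
Power = P(Z > 1.960 − δ) = Φ(1.566) = 0.9413.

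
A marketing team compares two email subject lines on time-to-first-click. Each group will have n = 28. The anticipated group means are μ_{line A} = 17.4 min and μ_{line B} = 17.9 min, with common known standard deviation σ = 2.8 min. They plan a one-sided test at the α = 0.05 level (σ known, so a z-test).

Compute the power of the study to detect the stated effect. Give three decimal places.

Standardized effect: d = |μ_{line A} − μ_{line B}| / σ = |17.4 − 17.9| / 2.8 = 0.1786
Noncentrality parameter: δ = d·√(n/2) = 0.1786 × √(28/2) = 0.6682
Critical value for a one-sided test at α = 0.05: z_α = 1.645.
Power = P(Z > 1.645 − δ) = Φ(-0.977) = 0.1644.

Power ≈ 0.164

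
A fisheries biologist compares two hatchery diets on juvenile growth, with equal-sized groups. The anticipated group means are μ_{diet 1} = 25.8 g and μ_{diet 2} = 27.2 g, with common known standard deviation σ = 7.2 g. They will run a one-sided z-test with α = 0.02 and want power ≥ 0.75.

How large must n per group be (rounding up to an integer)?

Standardized effect: d = |μ_{diet 1} − μ_{diet 2}| / σ = |25.8 − 27.2| / 7.2 = 0.1944
For power 0.75 need Φ(δ − z_{0.02}) = 0.75, so δ = z_{0.02} + z_{0.25} = 2.054 + 0.674 = 2.728.
δ = d·√(n/2) ⇒ n = 2(δ/d)² = 2 × (2.728 / 0.1944)² = 393.73.
Rounding up, n = 394 per group.

n = 394 per group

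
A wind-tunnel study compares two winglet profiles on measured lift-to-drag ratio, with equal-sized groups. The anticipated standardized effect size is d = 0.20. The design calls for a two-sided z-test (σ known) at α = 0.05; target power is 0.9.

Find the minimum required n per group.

n = 526 per group

Set Φ(δ − 1.960) = 0.9; then δ − 1.960 = Φ⁻¹(0.9) = 1.282, giving δ = 3.242.
(Ignoring the negligible lower-tail rejection probability gives the usual closed-form inversion.)
δ = d·√(n/2) ⇒ n = 2(δ/d)² = 2 × (3.242 / 0.20)² = 525.37.
Rounding up, n = 526 per group.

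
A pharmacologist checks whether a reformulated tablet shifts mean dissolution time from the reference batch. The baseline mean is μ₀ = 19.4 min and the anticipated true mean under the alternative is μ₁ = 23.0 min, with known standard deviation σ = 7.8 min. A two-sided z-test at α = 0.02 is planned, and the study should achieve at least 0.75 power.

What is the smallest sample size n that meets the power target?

Standardized effect: d = |μ₁ − μ₀| / σ = |23.0 − 19.4| / 7.8 = 0.4615
Set Φ(δ − 2.326) = 0.75; then δ − 2.326 = Φ⁻¹(0.75) = 0.674, giving δ = 3.001.
(The Φ(−δ − z_{α/2}) term is vanishingly small for δ > 0 and is dropped in the standard sample-size formula.)
δ = d·√n ⇒ n = (δ/d)² = (3.001 / 0.4615)² = 42.27.
Round up to the next whole unit.

n = 43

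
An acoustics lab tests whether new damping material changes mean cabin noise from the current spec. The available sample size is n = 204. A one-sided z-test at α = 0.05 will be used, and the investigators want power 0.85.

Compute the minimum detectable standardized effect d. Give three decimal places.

Need Φ(δ − 1.645) = 0.85, so δ = 1.645 + 1.036 = 2.681.
δ = d·√n ⇒ d = δ/√n = 2.681/√204 = 0.1877.

d ≈ 0.188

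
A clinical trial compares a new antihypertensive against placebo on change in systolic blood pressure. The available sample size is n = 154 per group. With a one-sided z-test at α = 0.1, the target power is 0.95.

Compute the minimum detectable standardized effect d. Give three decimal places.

Required noncentrality: δ = z_{0.1} + z_{0.05} = 1.282 + 1.645 = 2.926.
δ = d·√(n/2) ⇒ d = δ/√(n/2) = 2.926/√(154/2) = 0.3335.

d ≈ 0.333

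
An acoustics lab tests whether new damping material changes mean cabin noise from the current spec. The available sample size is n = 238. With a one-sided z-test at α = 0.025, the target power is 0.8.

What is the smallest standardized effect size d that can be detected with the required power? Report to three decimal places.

d ≈ 0.182

Required noncentrality: δ = z_{0.025} + z_{0.20} = 1.960 + 0.842 = 2.802.
δ = d·√n ⇒ d = δ/√n = 2.802/√238 = 0.1816.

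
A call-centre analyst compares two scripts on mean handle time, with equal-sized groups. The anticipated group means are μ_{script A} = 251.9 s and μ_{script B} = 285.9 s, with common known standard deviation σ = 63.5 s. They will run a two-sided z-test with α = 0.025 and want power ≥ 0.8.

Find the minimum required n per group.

Standardized effect: d = |μ_{script A} − μ_{script B}| / σ = |251.9 − 285.9| / 63.5 = 0.5354
For power 0.8 need Φ(δ − z_{0.0125}) = 0.8, so δ = z_{0.0125} + z_{0.20} = 2.241 + 0.842 = 3.083.
(The Φ(−δ − z_{α/2}) term is vanishingly small for δ > 0 and is dropped in the standard sample-size formula.)
δ = d·√(n/2) ⇒ n = 2(δ/d)² = 2 × (3.083 / 0.5354)² = 66.31.
Rounding up, n = 67 per group.

n = 67 per group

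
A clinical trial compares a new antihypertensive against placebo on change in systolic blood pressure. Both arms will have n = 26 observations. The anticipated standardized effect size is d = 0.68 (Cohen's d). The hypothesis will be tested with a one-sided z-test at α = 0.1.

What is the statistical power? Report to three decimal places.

Noncentrality parameter: δ = d·√(n/2) = 0.68 × √(26/2) = 2.4518
One-sided α = 0.1 → critical value z_{0.1} = 1.282.
Power = Φ(δ − 1.282) = Φ(1.170) = 0.8790.

Power ≈ 0.879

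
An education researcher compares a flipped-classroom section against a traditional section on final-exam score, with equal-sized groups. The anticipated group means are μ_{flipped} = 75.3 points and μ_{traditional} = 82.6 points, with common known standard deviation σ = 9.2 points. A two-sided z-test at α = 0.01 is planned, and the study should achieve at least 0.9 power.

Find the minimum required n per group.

Standardized effect: d = |μ_{flipped} − μ_{traditional}| / σ = |75.3 − 82.6| / 9.2 = 0.7935
For power 0.9 need Φ(δ − z_{0.005}) = 0.9, so δ = z_{0.005} + z_{0.10} = 2.576 + 1.282 = 3.857.
(For δ > 0 the lower-tail rejection region contributes negligibly to power, so the one-term inversion is standard.)
δ = d·√(n/2) ⇒ n = 2(δ/d)² = 2 × (3.857 / 0.7935)² = 47.27.
Round up to the next whole unit.

n = 48 per group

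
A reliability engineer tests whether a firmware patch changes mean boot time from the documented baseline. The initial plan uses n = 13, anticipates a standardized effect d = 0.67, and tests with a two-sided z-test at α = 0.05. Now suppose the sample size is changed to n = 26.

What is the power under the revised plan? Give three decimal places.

Power ≈ 0.927

With n = 26: δ = d·√n = 0.67 × √26 = 3.4163. Critical value z_{0.025} = 1.960.
Revised power = Φ(δ − 1.960) + Φ(−δ − 1.960) = Φ(1.456) + Φ(-5.376) = 0.9274 + 0.0000 = 0.9274.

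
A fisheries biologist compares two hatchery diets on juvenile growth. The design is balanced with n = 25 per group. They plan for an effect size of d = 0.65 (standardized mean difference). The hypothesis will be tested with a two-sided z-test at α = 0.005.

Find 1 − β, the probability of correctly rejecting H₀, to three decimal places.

Noncentrality parameter: δ = d·√(n/2) = 0.65 × √(25/2) = 2.2981
Two-sided α = 0.005 → critical value z_{0.0025} = 2.807.
Power = Φ(δ − 2.807) + Φ(−δ − 2.807) = Φ(-0.509) + Φ(-5.105) = 0.3054 + 0.0000 = 0.3054.

Power ≈ 0.305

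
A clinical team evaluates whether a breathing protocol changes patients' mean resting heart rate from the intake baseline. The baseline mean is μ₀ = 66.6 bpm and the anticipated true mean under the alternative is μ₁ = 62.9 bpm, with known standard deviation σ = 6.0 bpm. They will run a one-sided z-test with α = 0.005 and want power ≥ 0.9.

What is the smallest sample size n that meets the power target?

Standardized effect: d = |μ₁ − μ₀| / σ = |62.9 − 66.6| / 6.0 = 0.6167
For power 0.9 need Φ(δ − z_{0.005}) = 0.9, so δ = z_{0.005} + z_{0.10} = 2.576 + 1.282 = 3.857.
δ = d·√n ⇒ n = (δ/d)² = (3.857 / 0.6167)² = 39.13.
Rounding up, n = 40.

n = 40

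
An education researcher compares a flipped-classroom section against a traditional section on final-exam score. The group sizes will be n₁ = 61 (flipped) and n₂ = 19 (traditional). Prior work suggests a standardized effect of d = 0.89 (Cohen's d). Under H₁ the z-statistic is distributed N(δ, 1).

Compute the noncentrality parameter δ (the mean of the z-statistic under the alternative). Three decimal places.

δ ≈ 3.388

δ = d / √(1/n₁ + 1/n₂) = 0.89 / √(1/61 + 1/19) = 3.3876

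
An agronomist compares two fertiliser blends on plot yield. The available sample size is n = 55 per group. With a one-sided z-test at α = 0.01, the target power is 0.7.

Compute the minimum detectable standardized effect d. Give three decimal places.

Need Φ(δ − 2.326) = 0.7, so δ = 2.326 + 0.524 = 2.851.
δ = d·√(n/2) ⇒ d = δ/√(n/2) = 2.851/√(55/2) = 0.5436.

d ≈ 0.544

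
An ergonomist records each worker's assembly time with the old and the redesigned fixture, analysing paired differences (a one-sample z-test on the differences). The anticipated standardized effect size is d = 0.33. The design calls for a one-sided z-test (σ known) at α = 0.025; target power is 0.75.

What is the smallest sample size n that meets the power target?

For power 0.75 need Φ(δ − z_{0.025}) = 0.75, so δ = z_{0.025} + z_{0.25} = 1.960 + 0.674 = 2.634.
δ = d·√n ⇒ n = (δ/d)² = (2.634 / 0.33)² = 63.73.
Round up to the next whole unit.

n = 64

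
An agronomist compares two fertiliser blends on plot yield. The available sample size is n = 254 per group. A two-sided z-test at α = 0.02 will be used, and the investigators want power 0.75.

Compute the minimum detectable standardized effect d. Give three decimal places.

d ≈ 0.266

Required noncentrality: δ = z_{0.01} + z_{0.25} = 2.326 + 0.674 = 3.001.
(The second rejection-region term Φ(−δ − z_{α/2}) is negligible and dropped.)
δ = d·√(n/2) ⇒ d = δ/√(n/2) = 3.001/√(254/2) = 0.2663.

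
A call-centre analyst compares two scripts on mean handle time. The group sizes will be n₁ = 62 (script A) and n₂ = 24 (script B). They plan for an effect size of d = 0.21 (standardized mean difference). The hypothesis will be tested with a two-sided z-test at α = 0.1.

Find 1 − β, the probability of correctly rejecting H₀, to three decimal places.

Power ≈ 0.226

Noncentrality parameter: δ = d / √(1/n₁ + 1/n₂) = 0.21 / √(1/62 + 1/24) = 0.8735
Two-sided α = 0.1 → critical value z_{0.05} = 1.645.
Power = Φ(δ − 1.645) + Φ(−δ − 1.645) = Φ(-0.771) + Φ(-2.518) = 0.2203 + 0.0059 = 0.2261.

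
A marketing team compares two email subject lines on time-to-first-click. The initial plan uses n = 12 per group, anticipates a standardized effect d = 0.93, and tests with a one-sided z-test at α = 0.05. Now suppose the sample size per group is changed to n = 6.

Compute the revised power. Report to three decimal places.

With n = 6 per group: δ = d·√(n/2) = 0.93 × √(6/2) = 1.6108. Critical value z_{0.05} = 1.645.
Revised power = Φ(δ − 1.645) = Φ(-0.034) = 0.4864.

Power ≈ 0.486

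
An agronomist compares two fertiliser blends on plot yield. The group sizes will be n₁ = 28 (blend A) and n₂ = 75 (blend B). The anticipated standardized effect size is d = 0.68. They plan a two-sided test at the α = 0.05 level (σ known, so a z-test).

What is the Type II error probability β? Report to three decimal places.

β ≈ 0.133

Noncentrality parameter: δ = d / √(1/n₁ + 1/n₂) = 0.68 / √(1/28 + 1/75) = 3.0704
Two-sided α = 0.05 → critical value z_{0.025} = 1.960.
Power = Φ(δ − 1.960) + Φ(−δ − 1.960) = Φ(1.110) + Φ(-5.030) = 0.8666 + 0.0000 = 0.8666.
Type II error: β = 1 − power = 1 − 0.8666 = 0.1334.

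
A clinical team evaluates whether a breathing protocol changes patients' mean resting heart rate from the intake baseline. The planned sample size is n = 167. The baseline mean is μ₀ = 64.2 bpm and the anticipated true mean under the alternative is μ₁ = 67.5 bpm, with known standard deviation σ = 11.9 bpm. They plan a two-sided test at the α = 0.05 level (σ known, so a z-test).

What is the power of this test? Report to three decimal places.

Power ≈ 0.948

Standardized effect: d = |μ₁ − μ₀| / σ = |67.5 − 64.2| / 11.9 = 0.2773
Noncentrality parameter: δ = d·√n = 0.2773 × √167 = 3.5836
Two-sided α = 0.05 → critical value z_{0.025} = 1.960.
Power = Φ(δ − 1.960) + Φ(−δ − 1.960) = Φ(1.624) + Φ(-5.544) = 0.9478 + 0.0000 = 0.9478.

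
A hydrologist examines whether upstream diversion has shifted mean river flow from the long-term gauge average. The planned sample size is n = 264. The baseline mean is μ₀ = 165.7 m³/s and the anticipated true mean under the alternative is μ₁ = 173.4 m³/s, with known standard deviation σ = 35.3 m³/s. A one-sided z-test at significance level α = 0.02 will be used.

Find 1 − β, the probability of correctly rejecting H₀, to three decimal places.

Standardized effect: d = |μ₁ − μ₀| / σ = |173.4 − 165.7| / 35.3 = 0.2181
Noncentrality parameter: δ = d·√n = 0.2181 × √264 = 3.5442
One-sided α = 0.02 → critical value z_{0.02} = 2.054.
Power = P(Z > 2.054 − δ) = Φ(1.490) = 0.9319.

Power ≈ 0.932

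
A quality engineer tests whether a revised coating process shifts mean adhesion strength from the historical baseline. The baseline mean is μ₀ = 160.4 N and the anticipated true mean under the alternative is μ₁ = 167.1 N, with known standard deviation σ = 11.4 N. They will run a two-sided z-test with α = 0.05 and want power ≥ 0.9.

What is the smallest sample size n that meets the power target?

n = 31

Standardized effect: d = |μ₁ − μ₀| / σ = |167.1 − 160.4| / 11.4 = 0.5877
For power 0.9 need Φ(δ − z_{0.025}) = 0.9, so δ = z_{0.025} + z_{0.10} = 1.960 + 1.282 = 3.242.
(Ignoring the negligible lower-tail rejection probability gives the usual closed-form inversion.)
δ = d·√n ⇒ n = (δ/d)² = (3.242 / 0.5877)² = 30.42.
Round up to the next whole unit.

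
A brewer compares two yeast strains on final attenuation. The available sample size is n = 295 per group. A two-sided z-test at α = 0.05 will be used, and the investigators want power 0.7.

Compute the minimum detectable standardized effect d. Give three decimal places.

Required noncentrality: δ = z_{0.025} + z_{0.30} = 1.960 + 0.524 = 2.484.
(Lower-tail contribution to power is negligible for δ > 0.)
δ = d·√(n/2) ⇒ d = δ/√(n/2) = 2.484/√(295/2) = 0.2046.

d ≈ 0.205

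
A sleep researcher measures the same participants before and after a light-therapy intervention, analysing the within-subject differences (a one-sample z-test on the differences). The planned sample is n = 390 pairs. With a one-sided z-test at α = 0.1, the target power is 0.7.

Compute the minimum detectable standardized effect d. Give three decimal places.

Need Φ(δ − 1.282) = 0.7, so δ = 1.282 + 0.524 = 1.806.
δ = d·√n ⇒ d = δ/√n = 1.806/√390 = 0.0914.

d ≈ 0.091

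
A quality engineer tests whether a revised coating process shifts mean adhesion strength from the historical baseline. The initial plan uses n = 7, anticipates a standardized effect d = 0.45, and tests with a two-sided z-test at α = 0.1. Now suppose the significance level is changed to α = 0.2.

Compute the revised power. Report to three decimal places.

Power ≈ 0.470

δ = d·√n = 0.45 × √7 = 1.1906 (unchanged). New critical value: z_{0.1} = 1.282.
Revised power = Φ(δ − 1.282) + Φ(−δ − 1.282) = Φ(-0.091) + Φ(-2.472) = 0.4638 + 0.0067 = 0.4705.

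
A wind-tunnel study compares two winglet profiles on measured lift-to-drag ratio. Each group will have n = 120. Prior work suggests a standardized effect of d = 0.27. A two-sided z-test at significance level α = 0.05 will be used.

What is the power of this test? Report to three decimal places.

Noncentrality parameter: λ = d·√(n/2) = 0.27 × √(120/2) = 2.0914
Critical value for a two-sided test at α = 0.05: z_{α/2} = 1.960.
Power = Φ(λ − 1.960) + Φ(−λ − 1.960) = Φ(0.131) + Φ(-4.051) = 0.5523 + 0.0000 = 0.5523.

Power ≈ 0.552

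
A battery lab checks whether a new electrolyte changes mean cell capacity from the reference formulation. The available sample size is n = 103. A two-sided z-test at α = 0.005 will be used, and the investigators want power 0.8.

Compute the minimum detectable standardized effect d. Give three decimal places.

d ≈ 0.360

Required noncentrality: δ = z_{0.0025} + z_{0.20} = 2.807 + 0.842 = 3.649.
(The second rejection-region term Φ(−δ − z_{α/2}) is negligible and dropped.)
δ = d·√n ⇒ d = δ/√n = 3.649/√103 = 0.3595.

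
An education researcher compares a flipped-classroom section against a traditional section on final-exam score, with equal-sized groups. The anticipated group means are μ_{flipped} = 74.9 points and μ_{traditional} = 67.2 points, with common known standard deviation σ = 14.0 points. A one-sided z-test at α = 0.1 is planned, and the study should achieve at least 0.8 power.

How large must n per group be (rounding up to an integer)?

Standardized effect: d = |μ_{flipped} − μ_{traditional}| / σ = |74.9 − 67.2| / 14.0 = 0.5500
For power 0.8 need Φ(δ − z_{0.1}) = 0.8, so δ = z_{0.1} + z_{0.20} = 1.282 + 0.842 = 2.123.
δ = d·√(n/2) ⇒ n = 2(δ/d)² = 2 × (2.123 / 0.5500)² = 29.80.
Rounding up, n = 30 per group.

n = 30 per group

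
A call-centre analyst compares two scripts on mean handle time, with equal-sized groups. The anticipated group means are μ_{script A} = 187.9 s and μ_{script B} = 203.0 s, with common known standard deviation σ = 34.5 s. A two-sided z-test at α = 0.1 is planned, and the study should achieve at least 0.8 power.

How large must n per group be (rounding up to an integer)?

Standardized effect: d = |μ_{script A} − μ_{script B}| / σ = |187.9 − 203.0| / 34.5 = 0.4377
Set Φ(δ − 1.645) = 0.8; then δ − 1.645 = Φ⁻¹(0.8) = 0.842, giving δ = 2.486.
(Ignoring the negligible lower-tail rejection probability gives the usual closed-form inversion.)
δ = d·√(n/2) ⇒ n = 2(δ/d)² = 2 × (2.486 / 0.4377)² = 64.55.
Rounding up, n = 65 per group.

n = 65 per group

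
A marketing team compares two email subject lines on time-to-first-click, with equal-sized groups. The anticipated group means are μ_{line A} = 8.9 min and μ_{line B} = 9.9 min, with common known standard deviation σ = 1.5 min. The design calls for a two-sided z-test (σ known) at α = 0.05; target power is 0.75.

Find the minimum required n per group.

n = 32 per group

Standardized effect: d = |μ_{line A} − μ_{line B}| / σ = |8.9 − 9.9| / 1.5 = 0.6667
For power 0.75 need Φ(δ − z_{0.025}) = 0.75, so δ = z_{0.025} + z_{0.25} = 1.960 + 0.674 = 2.634.
(For δ > 0 the lower-tail rejection region contributes negligibly to power, so the one-term inversion is standard.)
δ = d·√(n/2) ⇒ n = 2(δ/d)² = 2 × (2.634 / 0.6667)² = 31.23.
Round up to the next whole unit.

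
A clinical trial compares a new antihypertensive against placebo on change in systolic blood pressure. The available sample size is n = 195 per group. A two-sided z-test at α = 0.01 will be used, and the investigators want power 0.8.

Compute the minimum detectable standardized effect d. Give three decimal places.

d ≈ 0.346

Need Φ(δ − 2.576) = 0.8, so δ = 2.576 + 0.842 = 3.417.
(Lower-tail contribution to power is negligible for δ > 0.)
δ = d·√(n/2) ⇒ d = δ/√(n/2) = 3.417/√(195/2) = 0.3461.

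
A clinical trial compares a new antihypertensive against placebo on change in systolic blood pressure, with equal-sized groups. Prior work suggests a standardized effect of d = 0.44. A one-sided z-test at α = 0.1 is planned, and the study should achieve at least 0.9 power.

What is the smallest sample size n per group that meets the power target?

For power 0.9 need Φ(δ − z_{0.1}) = 0.9, so δ = z_{0.1} + z_{0.10} = 1.282 + 1.282 = 2.563.
δ = d·√(n/2) ⇒ n = 2(δ/d)² = 2 × (2.563 / 0.44)² = 67.87.
Round up to the next whole unit.

n = 68 per group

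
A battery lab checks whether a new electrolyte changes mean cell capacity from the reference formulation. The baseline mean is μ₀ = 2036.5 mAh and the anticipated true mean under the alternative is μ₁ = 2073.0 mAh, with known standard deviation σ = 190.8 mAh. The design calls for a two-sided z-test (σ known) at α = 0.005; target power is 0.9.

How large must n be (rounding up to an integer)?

n = 457

Standardized effect: d = |μ₁ − μ₀| / σ = |2073.0 − 2036.5| / 190.8 = 0.1913
Set Φ(δ − 2.807) = 0.9; then δ − 2.807 = Φ⁻¹(0.9) = 1.282, giving δ = 4.089.
(The Φ(−δ − z_{α/2}) term is vanishingly small for δ > 0 and is dropped in the standard sample-size formula.)
δ = d·√n ⇒ n = (δ/d)² = (4.089 / 0.1913)² = 456.79.
Round up to the next whole unit.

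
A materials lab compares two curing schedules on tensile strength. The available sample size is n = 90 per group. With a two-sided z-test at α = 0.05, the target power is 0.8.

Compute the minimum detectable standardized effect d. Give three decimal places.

Required noncentrality: δ = z_{0.025} + z_{0.20} = 1.960 + 0.842 = 2.802.
(The second rejection-region term Φ(−δ − z_{α/2}) is negligible and dropped.)
δ = d·√(n/2) ⇒ d = δ/√(n/2) = 2.802/√(90/2) = 0.4176.

d ≈ 0.418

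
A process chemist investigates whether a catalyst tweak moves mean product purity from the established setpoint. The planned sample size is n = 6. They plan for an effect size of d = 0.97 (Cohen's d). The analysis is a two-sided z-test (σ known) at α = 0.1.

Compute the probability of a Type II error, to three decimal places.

β ≈ 0.232

Noncentrality parameter: δ = d·√n = 0.97 × √6 = 2.3760
Critical value for a two-sided test at α = 0.1: z_{α/2} = 1.645.
Power = Φ(δ − 1.645) + Φ(−δ − 1.645) = Φ(0.731) + Φ(-4.021) = 0.7677 + 0.0000 = 0.7677.
Type II error: β = 1 − power = 1 − 0.7677 = 0.2323.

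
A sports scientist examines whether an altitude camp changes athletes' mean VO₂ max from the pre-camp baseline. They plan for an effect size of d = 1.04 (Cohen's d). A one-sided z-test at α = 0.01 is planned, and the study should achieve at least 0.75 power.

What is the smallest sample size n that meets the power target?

For power 0.75 need Φ(δ − z_{0.01}) = 0.75, so δ = z_{0.01} + z_{0.25} = 2.326 + 0.674 = 3.001.
δ = d·√n ⇒ n = (δ/d)² = (3.001 / 1.04)² = 8.33.
Round up to the next whole unit.

n = 9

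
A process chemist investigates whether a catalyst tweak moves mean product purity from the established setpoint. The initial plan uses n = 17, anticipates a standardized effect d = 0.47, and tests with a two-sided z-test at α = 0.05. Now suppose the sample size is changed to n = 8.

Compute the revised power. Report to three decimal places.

With n = 8: δ = d·√n = 0.47 × √8 = 1.3294. Critical value z_{0.025} = 1.960.
Revised power = Φ(δ − 1.960) + Φ(−δ − 1.960) = Φ(-0.631) + Φ(-3.289) = 0.2641 + 0.0005 = 0.2647.

Power ≈ 0.265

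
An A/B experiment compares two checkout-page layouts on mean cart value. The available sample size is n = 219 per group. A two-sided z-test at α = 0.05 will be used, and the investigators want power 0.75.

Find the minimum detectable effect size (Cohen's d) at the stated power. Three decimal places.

d ≈ 0.252

Required noncentrality: δ = z_{0.025} + z_{0.25} = 1.960 + 0.674 = 2.634.
(Lower-tail contribution to power is negligible for δ > 0.)
δ = d·√(n/2) ⇒ d = δ/√(n/2) = 2.634/√(219/2) = 0.2518.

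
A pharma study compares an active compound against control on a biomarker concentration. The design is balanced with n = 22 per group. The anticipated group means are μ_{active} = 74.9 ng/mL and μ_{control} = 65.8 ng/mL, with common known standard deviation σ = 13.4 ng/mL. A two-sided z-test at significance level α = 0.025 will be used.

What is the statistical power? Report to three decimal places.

Standardized effect: d = |μ_{active} − μ_{control}| / σ = |74.9 − 65.8| / 13.4 = 0.6791
Noncentrality parameter: λ = d·√(n/2) = 0.6791 × √(22/2) = 2.2523
Two-sided α = 0.025 → critical value z_{0.0125} = 2.241.
Power = Φ(λ − 2.241) + Φ(−λ − 2.241) = Φ(0.011) + Φ(-4.494) = 0.5044 + 0.0000 = 0.5044.

Power ≈ 0.504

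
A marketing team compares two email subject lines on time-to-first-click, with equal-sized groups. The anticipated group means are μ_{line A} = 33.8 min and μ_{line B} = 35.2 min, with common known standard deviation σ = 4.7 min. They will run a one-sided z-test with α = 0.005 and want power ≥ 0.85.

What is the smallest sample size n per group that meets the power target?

n = 295 per group

Standardized effect: d = |μ_{line A} − μ_{line B}| / σ = |33.8 − 35.2| / 4.7 = 0.2979
Set Φ(δ − 2.576) = 0.85; then δ − 2.576 = Φ⁻¹(0.85) = 1.036, giving δ = 3.612.
δ = d·√(n/2) ⇒ n = 2(δ/d)² = 2 × (3.612 / 0.2979)² = 294.12.
Rounding up, n = 295 per group.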